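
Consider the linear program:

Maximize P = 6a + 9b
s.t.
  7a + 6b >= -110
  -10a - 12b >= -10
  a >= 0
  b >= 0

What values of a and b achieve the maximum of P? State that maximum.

Vertices and P = 6a + 9b:
  (0, 5/6) → P = 15/2
  (1, 0) → P = 6
  (0, 0) → P = 0

At the optimal vertex, -10a - 12b = -10 and a = 0.
Solving simultaneously gives a = 0, b = 5/6.

a = 0, b = 5/6, maximum P = 15/2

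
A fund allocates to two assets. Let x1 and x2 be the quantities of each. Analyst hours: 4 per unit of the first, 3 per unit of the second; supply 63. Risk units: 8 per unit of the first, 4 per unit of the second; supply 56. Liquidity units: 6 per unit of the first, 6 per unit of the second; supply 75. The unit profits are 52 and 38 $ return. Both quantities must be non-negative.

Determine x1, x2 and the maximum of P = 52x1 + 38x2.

x1 = 3/2, x2 = 11, maximum P = 496

Vertices and P = 52x1 + 38x2:
  (0, 0) → P = 0
  (0, 25/2) → P = 475
  (7, 0) → P = 364
  (3/2, 11) → P = 496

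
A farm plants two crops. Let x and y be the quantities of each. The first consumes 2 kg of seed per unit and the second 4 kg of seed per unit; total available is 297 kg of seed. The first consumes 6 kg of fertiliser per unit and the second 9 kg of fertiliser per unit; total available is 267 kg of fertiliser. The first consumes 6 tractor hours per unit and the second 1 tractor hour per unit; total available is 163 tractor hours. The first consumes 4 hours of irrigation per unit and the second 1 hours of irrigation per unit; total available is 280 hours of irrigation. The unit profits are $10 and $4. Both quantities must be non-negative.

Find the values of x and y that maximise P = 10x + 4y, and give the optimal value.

x = 25, y = 13, maximum P = 302

Vertices and P = 10x + 4y:
  (0, 0) → P = 0
  (0, 89/3) → P = 356/3
  (163/6, 0) → P = 815/3
  (25, 13) → P = 302

The binding constraints are 6x + 9y = 267 and 6x + y = 163.
Solving simultaneously gives x = 25, y = 13.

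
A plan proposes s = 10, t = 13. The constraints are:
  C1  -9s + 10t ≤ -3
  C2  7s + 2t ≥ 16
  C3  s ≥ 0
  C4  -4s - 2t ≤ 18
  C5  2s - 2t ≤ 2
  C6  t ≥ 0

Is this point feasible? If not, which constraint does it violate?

Constraint C1: -9s + 10t = 40, which is not ≤ -3. All other constraints are satisfied.

not feasible — violates C1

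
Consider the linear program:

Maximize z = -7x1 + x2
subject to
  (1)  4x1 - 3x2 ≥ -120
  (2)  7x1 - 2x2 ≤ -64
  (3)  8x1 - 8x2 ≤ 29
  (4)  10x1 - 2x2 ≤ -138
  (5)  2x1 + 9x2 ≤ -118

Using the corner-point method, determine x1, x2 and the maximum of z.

x1 = -1047/8, x2 = -269/2, maximum z = 6253/8

Feasible corners and z = -7x1 + x2:
  (-1047/8, -269/2) → z = 6253/8
  (-239/7, -116/21) → z = 4903/21
  (-581/32, -697/32) → z = 1685/16
  (-739/47, -452/47) → z = 4721/47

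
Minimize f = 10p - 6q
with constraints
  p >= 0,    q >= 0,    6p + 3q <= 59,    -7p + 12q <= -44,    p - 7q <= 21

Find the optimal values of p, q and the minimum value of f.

p = 44/7, q = 0, minimum f = 440/7

Corner points and f = 10p - 6q:
  (59/6, 0) → f = 295/3
  (44/7, 0) → f = 440/7
  (280/31, 149/93) → f = 2502/31

At the optimal vertex, q = 0 and -7p + 12q = -44.
Solving simultaneously gives p = 44/7, q = 0.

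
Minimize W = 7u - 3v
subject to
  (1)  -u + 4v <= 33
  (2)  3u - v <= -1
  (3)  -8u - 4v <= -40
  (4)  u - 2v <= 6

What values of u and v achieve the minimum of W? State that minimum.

u = 7/9, v = 76/9, minimum W = -179/9

Corner points and W = 7u - 3v:
  (29/11, 98/11) → W = -91/11
  (7/9, 76/9) → W = -179/9
  (9/5, 32/5) → W = -33/5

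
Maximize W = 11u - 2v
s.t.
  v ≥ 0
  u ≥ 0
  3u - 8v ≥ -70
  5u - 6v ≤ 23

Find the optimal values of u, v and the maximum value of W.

u = 302/11, v = 419/22, maximum W = 2903/11

Corner points and W = 11u - 2v:
  (0, 0) → W = 0
  (23/5, 0) → W = 253/5
  (0, 35/4) → W = -35/2
  (302/11, 419/22) → W = 2903/11

The optimum lies where 3u - 8v = -70 and 5u - 6v = 23.
Solving simultaneously gives u = 302/11, v = 419/22.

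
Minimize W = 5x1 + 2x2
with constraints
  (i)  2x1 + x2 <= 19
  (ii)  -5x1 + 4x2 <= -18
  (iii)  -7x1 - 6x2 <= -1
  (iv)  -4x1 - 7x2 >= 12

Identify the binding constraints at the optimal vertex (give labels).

Extreme points and W = 5x1 + 2x2:
  (113/5, -131/5) → W = 303/5
  (29/2, -10) → W = 105/2
  (79/25, -88/25) → W = 219/25

The minimum is at (79/25, -88/25). Substituting into each constraint, equality holds for (iii) and (iv); the remaining constraints have slack.

(iii) and (iv)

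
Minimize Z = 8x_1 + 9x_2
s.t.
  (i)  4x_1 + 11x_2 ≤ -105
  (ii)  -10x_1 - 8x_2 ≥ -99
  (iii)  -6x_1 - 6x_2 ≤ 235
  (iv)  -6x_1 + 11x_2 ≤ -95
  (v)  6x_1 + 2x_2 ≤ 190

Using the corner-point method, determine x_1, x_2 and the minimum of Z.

x_1 = 805/12, x_2 = -425/4, minimum Z = -5035/12

Feasible corners and Z = 8x_1 + 9x_2:
  (643/26, -241/13) → Z = 31
  (-1, -101/11) → Z = -997/11
  (661/14, -653/14) → Z = -589/14
  (-2015/102, -330/17) → Z = -16970/51
  (805/12, -425/4) → Z = -5035/12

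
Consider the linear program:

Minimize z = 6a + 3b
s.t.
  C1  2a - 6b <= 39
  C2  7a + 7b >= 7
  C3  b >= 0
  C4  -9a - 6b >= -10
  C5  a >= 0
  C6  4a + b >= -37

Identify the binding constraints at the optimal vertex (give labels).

C2 and C5

Feasible corners and z = 6a + 3b:
  (1, 0) → z = 6
  (0, 1) → z = 3
  (10/9, 0) → z = 20/3
  (0, 5/3) → z = 5

The minimum is at (0, 1). Substituting into each constraint, equality holds for C2 and C5; the remaining constraints have slack.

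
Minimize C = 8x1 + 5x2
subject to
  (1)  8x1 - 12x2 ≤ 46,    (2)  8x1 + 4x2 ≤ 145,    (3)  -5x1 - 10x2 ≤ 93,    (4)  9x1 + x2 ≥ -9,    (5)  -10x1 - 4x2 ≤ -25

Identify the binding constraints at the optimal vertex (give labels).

(1) and (5)

Corner points and C = 8x1 + 5x2:
  (481/32, 99/16) → C = 2419/16
  (121/38, -65/38) → C = 643/38
  (-181/28, 1377/28) → C = 5437/28
  (-61/26, 315/26) → C = 1087/26

The minimum is at (121/38, -65/38). Substituting into each constraint, equality holds for (1) and (5); the remaining constraints have slack.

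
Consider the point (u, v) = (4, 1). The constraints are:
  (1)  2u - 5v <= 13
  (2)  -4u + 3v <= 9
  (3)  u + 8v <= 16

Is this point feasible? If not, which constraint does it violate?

feasible

(1): 3 ≤ 13 ✓
(2): -13 ≤ 9 ✓
(3): 12 ≤ 16 ✓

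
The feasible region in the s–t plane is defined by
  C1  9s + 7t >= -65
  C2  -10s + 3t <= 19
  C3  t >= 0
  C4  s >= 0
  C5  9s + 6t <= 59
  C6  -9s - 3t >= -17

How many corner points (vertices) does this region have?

3

The feasible vertices (each the meet of two boundaries and inside every other half-plane) are:
  (0, 0)
  (17/9, 0)
  (0, 17/3)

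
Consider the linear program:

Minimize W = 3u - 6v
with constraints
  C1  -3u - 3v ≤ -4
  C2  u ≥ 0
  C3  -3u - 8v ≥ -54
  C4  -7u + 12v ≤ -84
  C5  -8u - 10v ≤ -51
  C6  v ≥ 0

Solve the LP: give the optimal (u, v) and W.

Extreme points and W = 3u - 6v:
  (330/23, 63/46) → W = 801/23
  (18, 0) → W = 54
  (12, 0) → W = 36

The optimum lies where -3u - 8v = -54 and -7u + 12v = -84.
Solving simultaneously gives u = 330/23, v = 63/46.

u = 330/23, v = 63/46, minimum W = 801/23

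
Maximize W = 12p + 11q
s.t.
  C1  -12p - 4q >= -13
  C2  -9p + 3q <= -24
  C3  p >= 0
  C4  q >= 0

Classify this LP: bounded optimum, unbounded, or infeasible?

The boundaries -12p - 4q = -13 and -9p + 3q = -24 meet at (15/8, -19/8), but that point violates q ≥ 0. Every candidate vertex is excluded by some other constraint, so the feasible region is empty.

infeasible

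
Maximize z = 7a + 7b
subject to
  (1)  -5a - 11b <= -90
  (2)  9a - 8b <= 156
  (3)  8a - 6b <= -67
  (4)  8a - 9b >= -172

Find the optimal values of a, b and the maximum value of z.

Corner points and z = 7a + 7b:
  (-197/118, 1055/118) → z = 3003/59
  (-1082/133, 1580/133) → z = 498/19
  (143/8, 35) → z = 2961/8

At the optimal vertex, 8a - 6b = -67 and 8a - 9b = -172.
Solving simultaneously gives a = 143/8, b = 35.

a = 143/8, b = 35, maximum z = 2961/8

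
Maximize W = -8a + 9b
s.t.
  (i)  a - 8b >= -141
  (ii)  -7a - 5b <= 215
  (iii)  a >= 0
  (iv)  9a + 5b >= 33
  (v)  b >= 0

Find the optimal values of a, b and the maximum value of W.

Corner points and W = -8a + 9b:
  (0, 141/8) → W = 1269/8
  (0, 33/5) → W = 297/5
  (11/3, 0) → W = -88/3
The feasible region is unbounded (it extends along (8, 1), (1, 0)), but W strictly decreases along every unbounded feasible direction, so there is no improving ray and the maximum is attained at a vertex.

a = 0, b = 141/8, maximum W = 1269/8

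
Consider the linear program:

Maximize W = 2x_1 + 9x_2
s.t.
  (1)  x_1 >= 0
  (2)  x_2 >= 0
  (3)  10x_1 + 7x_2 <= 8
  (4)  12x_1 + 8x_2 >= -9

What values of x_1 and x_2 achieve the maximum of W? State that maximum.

x_1 = 0, x_2 = 8/7, maximum W = 72/7

Corner points and W = 2x_1 + 9x_2:
  (0, 0) → W = 0
  (0, 8/7) → W = 72/7
  (4/5, 0) → W = 8/5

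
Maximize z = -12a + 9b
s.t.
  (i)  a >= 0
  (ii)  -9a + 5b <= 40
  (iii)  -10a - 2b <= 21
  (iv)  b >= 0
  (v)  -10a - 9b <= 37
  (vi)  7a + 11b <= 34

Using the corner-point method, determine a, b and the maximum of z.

a = 0, b = 34/11, maximum z = 306/11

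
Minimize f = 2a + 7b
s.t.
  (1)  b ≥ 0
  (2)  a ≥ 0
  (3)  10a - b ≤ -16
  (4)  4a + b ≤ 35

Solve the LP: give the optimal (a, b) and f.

a = 0, b = 16, minimum f = 112

Corner points and f = 2a + 7b:
  (0, 16) → f = 112
  (0, 35) → f = 245
  (19/14, 207/7) → f = 1468/7

The binding constraints are a = 0 and 10a - b = -16.
Solving simultaneously gives a = 0, b = 16.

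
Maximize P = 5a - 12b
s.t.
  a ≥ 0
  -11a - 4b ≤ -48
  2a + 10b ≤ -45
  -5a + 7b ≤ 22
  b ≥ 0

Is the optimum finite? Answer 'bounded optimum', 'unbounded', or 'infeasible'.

The boundaries -11a - 4b = -48 and 2a + 10b = -45 meet at (110/17, -197/34), but that point violates b ≥ 0. Every candidate vertex is excluded by some other constraint, so the feasible region is empty.

infeasible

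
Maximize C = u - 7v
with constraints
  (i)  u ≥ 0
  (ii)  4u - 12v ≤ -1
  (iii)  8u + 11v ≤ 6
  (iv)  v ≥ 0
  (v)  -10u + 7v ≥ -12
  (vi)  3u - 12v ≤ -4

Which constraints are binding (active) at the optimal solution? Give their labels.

(i) and (vi)

Vertices and C = u - 7v:
  (0, 6/11) → C = -42/11
  (0, 1/3) → C = -7/3
  (28/129, 50/129) → C = -322/129

The maximum is at (0, 1/3). Substituting into each constraint, equality holds for (i) and (vi); the remaining constraints have slack.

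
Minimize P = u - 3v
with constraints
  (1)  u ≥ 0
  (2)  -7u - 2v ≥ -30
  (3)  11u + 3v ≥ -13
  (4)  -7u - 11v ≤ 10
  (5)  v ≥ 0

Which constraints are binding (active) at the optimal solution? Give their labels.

(1) and (2)

Corner points and P = u - 3v:
  (0, 15) → P = -45
  (0, 0) → P = 0
  (30/7, 0) → P = 30/7

The minimum is at (0, 15). Substituting into each constraint, equality holds for (1) and (2); the remaining constraints have slack.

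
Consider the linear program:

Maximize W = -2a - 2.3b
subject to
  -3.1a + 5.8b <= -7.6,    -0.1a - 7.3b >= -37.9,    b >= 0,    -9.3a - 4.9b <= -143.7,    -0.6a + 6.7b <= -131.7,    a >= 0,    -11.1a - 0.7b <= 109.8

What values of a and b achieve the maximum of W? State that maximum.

Corner points and W = -2a - 2.3b:
  (379, 0) → W = -758
  (121534/505, 957/505) → W = -2452691/5050
  (439/2, 0) → W = -439

At the optimal vertex, b = 0 and -0.6a + 6.7b = -131.7.
Solving simultaneously gives a = 439/2, b = 0.

a = 219.5, b = 0, maximum W = -439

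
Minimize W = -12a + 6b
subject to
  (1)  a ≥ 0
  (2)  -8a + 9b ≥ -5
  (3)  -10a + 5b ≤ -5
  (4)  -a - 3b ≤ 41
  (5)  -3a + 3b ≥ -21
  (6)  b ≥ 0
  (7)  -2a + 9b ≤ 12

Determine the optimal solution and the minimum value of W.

Feasible corners and W = -12a + 6b:
  (5/8, 0) → W = -15/2
  (17/6, 53/27) → W = -200/9
  (1/2, 0) → W = -6
  (21/16, 13/8) → W = -6

The optimum lies where -8a + 9b = -5 and -2a + 9b = 12.
Solving simultaneously gives a = 17/6, b = 53/27.

a = 17/6, b = 53/27, minimum W = -200/9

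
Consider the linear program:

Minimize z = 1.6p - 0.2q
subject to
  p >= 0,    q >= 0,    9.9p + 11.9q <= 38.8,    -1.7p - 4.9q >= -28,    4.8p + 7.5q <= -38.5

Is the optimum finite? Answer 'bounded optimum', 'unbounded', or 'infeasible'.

The boundaries p = 0 and q = 0 meet at (0, 0), but that point violates 4.8p + 7.5q ≤ -38.5. Every candidate vertex is excluded by some other constraint, so the feasible region is empty.

infeasible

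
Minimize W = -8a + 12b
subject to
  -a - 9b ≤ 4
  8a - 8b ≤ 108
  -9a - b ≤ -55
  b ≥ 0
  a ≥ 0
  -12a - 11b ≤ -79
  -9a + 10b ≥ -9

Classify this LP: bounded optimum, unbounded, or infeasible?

bounded optimum

Vertices and W = -8a + 12b:
  (126, 225/2) → W = 342
  (0, 55) → W = 660
  (559/99, 46/11) → W = 496/99
The feasible region has finitely many vertices and no improving ray; the minimum is 496/99 at (559/99, 46/11).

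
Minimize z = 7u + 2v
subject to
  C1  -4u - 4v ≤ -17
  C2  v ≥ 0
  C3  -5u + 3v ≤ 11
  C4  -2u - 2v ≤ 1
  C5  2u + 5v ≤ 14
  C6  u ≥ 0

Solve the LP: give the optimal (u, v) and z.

u = 29/12, v = 11/6, minimum z = 247/12

Feasible corners and z = 7u + 2v:
  (17/4, 0) → z = 119/4
  (29/12, 11/6) → z = 247/12
  (7, 0) → z = 49

At the optimal vertex, -4u - 4v = -17 and 2u + 5v = 14.
Solving simultaneously gives u = 29/12, v = 11/6.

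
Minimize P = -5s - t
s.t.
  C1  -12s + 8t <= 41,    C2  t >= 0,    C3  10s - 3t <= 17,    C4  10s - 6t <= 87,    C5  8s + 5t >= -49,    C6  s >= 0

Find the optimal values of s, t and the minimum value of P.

s = 259/44, t = 307/22, minimum P = -1909/44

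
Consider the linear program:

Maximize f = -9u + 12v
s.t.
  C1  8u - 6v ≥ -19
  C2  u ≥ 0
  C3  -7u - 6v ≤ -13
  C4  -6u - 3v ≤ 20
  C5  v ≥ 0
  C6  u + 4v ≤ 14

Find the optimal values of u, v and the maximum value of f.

u = 4/19, v = 131/38, maximum f = 750/19

Vertices and f = -9u + 12v:
  (0, 19/6) → f = 38
  (4/19, 131/38) → f = 750/19
  (0, 13/6) → f = 26
  (13/7, 0) → f = -117/7
  (14, 0) → f = -126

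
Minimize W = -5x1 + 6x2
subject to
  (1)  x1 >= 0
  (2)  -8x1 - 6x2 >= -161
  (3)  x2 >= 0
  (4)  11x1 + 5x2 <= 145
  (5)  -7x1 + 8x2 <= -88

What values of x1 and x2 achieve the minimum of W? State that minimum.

Feasible corners and W = -5x1 + 6x2:
  (145/11, 0) → W = -725/11
  (88/7, 0) → W = -440/7
  (1600/123, 47/123) → W = -7718/123

The binding constraints are x2 = 0 and 11x1 + 5x2 = 145.
Solving simultaneously gives x1 = 145/11, x2 = 0.

x1 = 145/11, x2 = 0, minimum W = -725/11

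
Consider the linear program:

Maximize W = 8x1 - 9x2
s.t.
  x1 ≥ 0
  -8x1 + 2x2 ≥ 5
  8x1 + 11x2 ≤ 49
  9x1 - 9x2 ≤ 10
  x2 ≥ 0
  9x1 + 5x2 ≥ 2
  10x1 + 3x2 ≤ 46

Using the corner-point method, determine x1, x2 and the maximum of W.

At the optimal vertex, x1 = 0 and -8x1 + 2x2 = 5.
Solving simultaneously gives x1 = 0, x2 = 5/2.

x1 = 0, x2 = 5/2, maximum W = -45/2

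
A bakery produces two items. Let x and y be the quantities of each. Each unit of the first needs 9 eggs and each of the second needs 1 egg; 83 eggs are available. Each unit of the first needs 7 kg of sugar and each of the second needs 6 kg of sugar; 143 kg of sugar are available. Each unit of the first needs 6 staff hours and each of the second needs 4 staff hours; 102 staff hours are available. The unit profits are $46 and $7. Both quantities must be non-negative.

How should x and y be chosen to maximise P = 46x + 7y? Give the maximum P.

x = 23/3, y = 14, maximum P = 1352/3

Extreme points and P = 46x + 7y:
  (0, 0) → P = 0
  (0, 143/6) → P = 1001/6
  (83/9, 0) → P = 3818/9
  (23/3, 14) → P = 1352/3
  (5, 18) → P = 356

The binding constraints are 9x + y = 83 and 6x + 4y = 102.
Solving simultaneously gives x = 23/3, y = 14.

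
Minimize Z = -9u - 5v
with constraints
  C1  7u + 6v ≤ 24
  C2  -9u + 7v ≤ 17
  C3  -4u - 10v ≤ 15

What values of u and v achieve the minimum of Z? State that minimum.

u = 165/23, v = -201/46, minimum Z = -1965/46

Vertices and Z = -9u - 5v:
  (66/103, 335/103) → Z = -2269/103
  (165/23, -201/46) → Z = -1965/46
  (-275/118, -67/118) → Z = 1405/59

At the optimal vertex, 7u + 6v = 24 and -4u - 10v = 15.
Solving simultaneously gives u = 165/23, v = -201/46.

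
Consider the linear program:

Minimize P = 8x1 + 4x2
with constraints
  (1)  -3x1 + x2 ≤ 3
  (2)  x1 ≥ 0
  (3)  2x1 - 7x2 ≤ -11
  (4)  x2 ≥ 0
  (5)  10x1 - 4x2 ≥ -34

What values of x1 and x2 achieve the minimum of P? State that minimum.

Extreme points and P = 8x1 + 4x2:
  (0, 3) → P = 12
  (11, 36) → P = 232
  (0, 11/7) → P = 44/7
The feasible region is unbounded (it extends along (2, 5), (7, 2)), but P strictly increases along every unbounded feasible direction, so there is no improving ray and the minimum is attained at a vertex.

x1 = 0, x2 = 11/7, minimum P = 44/7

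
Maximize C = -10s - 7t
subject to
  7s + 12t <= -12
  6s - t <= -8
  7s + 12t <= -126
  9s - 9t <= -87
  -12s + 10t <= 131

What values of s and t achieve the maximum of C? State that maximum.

s = -103/6, t = -15/2, maximum C = 1345/6

Feasible corners and C = -10s - 7t:
  (-242/19, -175/57) → C = 8485/57
  (-1416/107, -595/214) → C = 32485/214
  (-103/6, -15/2) → C = 1345/6

The optimum lies where 9s - 9t = -87 and -12s + 10t = 131.
Solving simultaneously gives s = -103/6, t = -15/2.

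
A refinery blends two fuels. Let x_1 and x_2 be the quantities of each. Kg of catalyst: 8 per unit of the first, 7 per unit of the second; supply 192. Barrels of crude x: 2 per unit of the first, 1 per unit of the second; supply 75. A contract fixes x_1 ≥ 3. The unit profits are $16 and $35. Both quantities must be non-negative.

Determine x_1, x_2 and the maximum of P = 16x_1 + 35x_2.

x_1 = 3, x_2 = 24, maximum P = 888

Vertices and P = 16x_1 + 35x_2:
  (24, 0) → P = 384
  (3, 0) → P = 48
  (3, 24) → P = 888

The optimum lies where 8x_1 + 7x_2 = 192 and x_1 = 3.
Solving simultaneously gives x_1 = 3, x_2 = 24.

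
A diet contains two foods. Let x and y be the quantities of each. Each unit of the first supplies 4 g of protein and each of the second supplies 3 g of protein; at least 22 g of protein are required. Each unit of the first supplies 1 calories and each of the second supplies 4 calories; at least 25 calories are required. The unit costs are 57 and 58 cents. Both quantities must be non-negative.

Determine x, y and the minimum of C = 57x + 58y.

The feasible region is unbounded (it extends along (0, 1), (1, 0)), but C strictly increases along every unbounded feasible direction, so there is no improving ray and the minimum is attained at a vertex.

x = 1, y = 6, minimum C = 405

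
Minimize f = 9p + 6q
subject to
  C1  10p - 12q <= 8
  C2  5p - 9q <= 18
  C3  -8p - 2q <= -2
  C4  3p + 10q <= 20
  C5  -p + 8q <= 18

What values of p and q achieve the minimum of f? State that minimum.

Corner points and f = 9p + 6q:
  (10/29, -11/29) → f = 24/29
  (40/17, 22/17) → f = 492/17
  (-10/37, 77/37) → f = 372/37

p = 10/29, q = -11/29, minimum f = 24/29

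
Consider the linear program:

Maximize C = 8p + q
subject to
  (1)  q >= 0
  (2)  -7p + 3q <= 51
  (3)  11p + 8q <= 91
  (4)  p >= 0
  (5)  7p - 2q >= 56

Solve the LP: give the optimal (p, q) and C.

p = 91/11, q = 0, maximum C = 728/11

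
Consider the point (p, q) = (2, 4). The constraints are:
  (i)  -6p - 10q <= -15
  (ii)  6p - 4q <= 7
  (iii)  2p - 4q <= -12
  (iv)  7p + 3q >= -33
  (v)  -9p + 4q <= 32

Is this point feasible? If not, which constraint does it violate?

(i): -52 ≤ -15 ✓
(ii): -4 ≤ 7 ✓
(iii): -12 ≤ -12 ✓
(iv): 26 ≥ -33 ✓
(v): -2 ≤ 32 ✓

feasible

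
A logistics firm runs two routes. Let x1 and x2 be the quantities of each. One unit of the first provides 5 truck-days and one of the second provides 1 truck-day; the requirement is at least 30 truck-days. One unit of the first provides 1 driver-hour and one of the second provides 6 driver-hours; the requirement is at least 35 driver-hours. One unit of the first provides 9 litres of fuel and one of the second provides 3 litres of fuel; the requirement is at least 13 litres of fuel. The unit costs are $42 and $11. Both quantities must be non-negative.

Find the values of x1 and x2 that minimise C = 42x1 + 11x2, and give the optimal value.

Vertices and C = 42x1 + 11x2:
  (0, 30) → C = 330
  (35, 0) → C = 1470
  (5, 5) → C = 265
The feasible region is unbounded (it extends along (0, 1), (1, 0)), but C strictly increases along every unbounded feasible direction, so there is no improving ray and the minimum is attained at a vertex.

At the optimal vertex, 5x1 + x2 = 30 and x1 + 6x2 = 35.
Solving simultaneously gives x1 = 5, x2 = 5.

x1 = 5, x2 = 5, minimum C = 265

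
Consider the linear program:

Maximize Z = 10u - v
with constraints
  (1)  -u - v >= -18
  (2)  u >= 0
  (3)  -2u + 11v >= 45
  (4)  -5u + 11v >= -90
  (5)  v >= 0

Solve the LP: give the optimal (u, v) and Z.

Corner points and Z = 10u - v:
  (0, 18) → Z = -18
  (153/13, 81/13) → Z = 1449/13
  (0, 45/11) → Z = -45/11

The optimum lies where -u - v = -18 and -2u + 11v = 45.
Solving simultaneously gives u = 153/13, v = 81/13.

u = 153/13, v = 81/13, maximum Z = 1449/13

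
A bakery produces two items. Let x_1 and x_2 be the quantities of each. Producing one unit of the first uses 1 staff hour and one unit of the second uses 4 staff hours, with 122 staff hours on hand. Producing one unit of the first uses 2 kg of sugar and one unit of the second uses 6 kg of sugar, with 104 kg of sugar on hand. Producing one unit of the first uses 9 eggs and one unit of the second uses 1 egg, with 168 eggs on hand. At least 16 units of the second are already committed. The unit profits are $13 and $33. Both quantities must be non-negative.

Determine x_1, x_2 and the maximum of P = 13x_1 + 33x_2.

x_1 = 4, x_2 = 16, maximum P = 580

Extreme points and P = 13x_1 + 33x_2:
  (0, 52/3) → P = 572
  (0, 16) → P = 528
  (4, 16) → P = 580

The optimum lies where 2x_1 + 6x_2 = 104 and x_2 = 16.
Solving simultaneously gives x_1 = 4, x_2 = 16.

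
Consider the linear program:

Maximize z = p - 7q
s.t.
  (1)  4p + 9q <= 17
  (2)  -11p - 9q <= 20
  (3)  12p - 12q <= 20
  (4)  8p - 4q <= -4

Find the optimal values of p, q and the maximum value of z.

Extreme points and z = p - 7q:
  (-37/7, 89/21) → z = -734/21
  (4/11, 19/11) → z = -129/11
  (-1, -1) → z = 6

p = -1, q = -1, maximum z = 6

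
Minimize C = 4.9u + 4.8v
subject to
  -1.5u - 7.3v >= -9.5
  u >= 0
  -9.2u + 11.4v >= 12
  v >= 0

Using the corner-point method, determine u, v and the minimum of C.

u = 0, v = 20/19, minimum C = 96/19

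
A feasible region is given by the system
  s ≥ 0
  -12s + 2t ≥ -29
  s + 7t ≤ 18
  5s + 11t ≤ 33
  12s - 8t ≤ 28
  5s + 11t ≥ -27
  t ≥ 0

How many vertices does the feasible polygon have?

The feasible vertices (each the meet of two boundaries and inside every other half-plane) are:
  (0, 18/7)
  (0, 0)
  (385/142, 251/142)
  (22/9, 1/6)
  (11/8, 19/8)
  (7/3, 0)

6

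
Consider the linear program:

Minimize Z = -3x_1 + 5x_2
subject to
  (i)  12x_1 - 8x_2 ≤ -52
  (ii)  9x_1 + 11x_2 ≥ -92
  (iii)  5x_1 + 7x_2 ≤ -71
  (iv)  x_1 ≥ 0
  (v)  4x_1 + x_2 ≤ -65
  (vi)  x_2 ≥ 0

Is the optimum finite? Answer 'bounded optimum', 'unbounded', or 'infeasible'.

infeasible

The boundaries 4x_1 + x_2 = -65 and x_2 = 0 meet at (-65/4, 0), but that point violates 9x_1 + 11x_2 ≥ -92. Every candidate vertex is excluded by some other constraint, so the feasible region is empty.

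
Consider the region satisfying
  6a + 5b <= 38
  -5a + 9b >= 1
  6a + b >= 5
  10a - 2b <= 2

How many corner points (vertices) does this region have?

3

The feasible vertices (each the meet of two boundaries and inside every other half-plane) are:
  (-13/24, 33/4)
  (43/31, 184/31)
  (6/11, 19/11)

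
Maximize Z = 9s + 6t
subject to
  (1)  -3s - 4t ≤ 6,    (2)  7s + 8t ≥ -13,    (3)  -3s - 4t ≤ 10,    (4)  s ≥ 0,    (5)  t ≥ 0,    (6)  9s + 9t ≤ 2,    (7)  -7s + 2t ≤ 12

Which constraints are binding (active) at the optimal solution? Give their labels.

(5) and (6)

Vertices and Z = 9s + 6t:
  (0, 0) → Z = 0
  (0, 2/9) → Z = 4/3
  (2/9, 0) → Z = 2

The maximum is at (2/9, 0). Substituting into each constraint, equality holds for (5) and (6); the remaining constraints have slack.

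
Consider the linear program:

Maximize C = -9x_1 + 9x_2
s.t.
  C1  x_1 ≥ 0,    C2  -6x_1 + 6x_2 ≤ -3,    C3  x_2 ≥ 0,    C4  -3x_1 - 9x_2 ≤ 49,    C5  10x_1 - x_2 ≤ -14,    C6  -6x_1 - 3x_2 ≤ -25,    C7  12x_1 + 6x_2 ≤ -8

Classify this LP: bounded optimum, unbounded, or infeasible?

infeasible

Constraints -6x_1 - 3x_2 ≤ -25 and 12x_1 + 6x_2 ≤ -8 have parallel boundaries but demand opposite sides — no point can satisfy both, so the region is empty.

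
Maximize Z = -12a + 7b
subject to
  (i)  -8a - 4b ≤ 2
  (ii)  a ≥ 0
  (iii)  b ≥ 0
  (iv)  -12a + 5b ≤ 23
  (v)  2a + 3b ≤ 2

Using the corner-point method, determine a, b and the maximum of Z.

a = 0, b = 2/3, maximum Z = 14/3

The binding constraints are a = 0 and 2a + 3b = 2.
Solving simultaneously gives a = 0, b = 2/3.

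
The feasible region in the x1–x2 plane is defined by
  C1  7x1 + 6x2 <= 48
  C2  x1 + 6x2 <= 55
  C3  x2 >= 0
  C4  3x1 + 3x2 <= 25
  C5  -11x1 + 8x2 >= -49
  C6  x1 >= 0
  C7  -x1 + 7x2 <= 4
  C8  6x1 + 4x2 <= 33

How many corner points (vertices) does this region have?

5

Of the 28 pairwise boundary intersections, those satisfying every inequality are:
  (49/11, 0)
  (0, 0)
  (5, 3/4)
  (0, 4/7)
  (215/46, 57/46)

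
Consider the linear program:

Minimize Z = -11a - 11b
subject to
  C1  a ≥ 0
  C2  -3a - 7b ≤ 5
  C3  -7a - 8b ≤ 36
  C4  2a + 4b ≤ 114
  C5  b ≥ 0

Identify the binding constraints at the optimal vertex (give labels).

Feasible corners and Z = -11a - 11b:
  (0, 57/2) → Z = -627/2
  (0, 0) → Z = 0
  (57, 0) → Z = -627

The minimum is at (57, 0). Substituting into each constraint, equality holds for C4 and C5; the remaining constraints have slack.

C4 and C5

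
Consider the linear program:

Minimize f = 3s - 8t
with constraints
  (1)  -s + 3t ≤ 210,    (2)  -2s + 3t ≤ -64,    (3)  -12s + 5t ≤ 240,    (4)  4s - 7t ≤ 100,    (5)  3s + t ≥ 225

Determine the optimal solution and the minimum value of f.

s = 274, t = 484/3, minimum f = -1406/3

Corner points and f = 3s - 8t:
  (274, 484/3) → f = -1406/3
  (354, 188) → f = -442
  (74, 28) → f = -2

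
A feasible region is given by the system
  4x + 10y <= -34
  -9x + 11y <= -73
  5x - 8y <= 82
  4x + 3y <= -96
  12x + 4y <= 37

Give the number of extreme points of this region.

Intersecting each pair of boundary lines and keeping only the points that satisfy every inequality leaves:
  (-318/17, -373/17)
  (-837/71, -1156/71)
  (-522/47, -808/47)

3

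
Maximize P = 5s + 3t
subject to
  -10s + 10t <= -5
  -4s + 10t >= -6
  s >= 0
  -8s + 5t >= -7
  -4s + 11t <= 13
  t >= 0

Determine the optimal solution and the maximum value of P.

s = 3/2, t = 1, maximum P = 21/2

Feasible corners and P = 5s + 3t:
  (3/2, 1) → P = 21/2
  (1/2, 0) → P = 5/2
  (7/8, 0) → P = 35/8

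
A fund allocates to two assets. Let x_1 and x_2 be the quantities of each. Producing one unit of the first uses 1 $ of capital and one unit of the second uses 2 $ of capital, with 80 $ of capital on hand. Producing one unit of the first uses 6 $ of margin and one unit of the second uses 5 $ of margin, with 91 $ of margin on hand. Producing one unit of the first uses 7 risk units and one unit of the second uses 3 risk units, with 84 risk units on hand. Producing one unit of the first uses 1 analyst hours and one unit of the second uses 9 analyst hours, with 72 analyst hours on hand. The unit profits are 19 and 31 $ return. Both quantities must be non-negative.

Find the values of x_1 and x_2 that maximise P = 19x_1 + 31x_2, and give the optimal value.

x_1 = 9, x_2 = 7, maximum P = 388

Extreme points and P = 19x_1 + 31x_2:
  (0, 0) → P = 0
  (0, 8) → P = 248
  (12, 0) → P = 228
  (9, 7) → P = 388

At the optimal vertex, 7x_1 + 3x_2 = 84 and x_1 + 9x_2 = 72.
Solving simultaneously gives x_1 = 9, x_2 = 7.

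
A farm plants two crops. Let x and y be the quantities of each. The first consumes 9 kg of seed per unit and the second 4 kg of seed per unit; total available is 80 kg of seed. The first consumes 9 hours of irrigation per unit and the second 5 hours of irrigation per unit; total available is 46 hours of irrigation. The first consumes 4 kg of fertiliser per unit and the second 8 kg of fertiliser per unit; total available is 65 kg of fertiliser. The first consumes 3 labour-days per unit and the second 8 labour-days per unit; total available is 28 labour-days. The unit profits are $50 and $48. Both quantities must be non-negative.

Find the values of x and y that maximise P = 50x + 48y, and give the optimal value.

x = 4, y = 2, maximum P = 296

Extreme points and P = 50x + 48y:
  (0, 0) → P = 0
  (0, 7/2) → P = 168
  (46/9, 0) → P = 2300/9
  (4, 2) → P = 296

At the optimal vertex, 9x + 5y = 46 and 3x + 8y = 28.
Solving simultaneously gives x = 4, y = 2.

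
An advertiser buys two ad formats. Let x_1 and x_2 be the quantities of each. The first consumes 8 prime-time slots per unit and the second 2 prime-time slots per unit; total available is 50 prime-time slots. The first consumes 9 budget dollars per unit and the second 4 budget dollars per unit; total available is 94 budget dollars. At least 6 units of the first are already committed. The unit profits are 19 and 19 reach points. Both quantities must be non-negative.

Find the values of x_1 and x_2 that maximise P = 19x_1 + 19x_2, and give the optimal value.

Vertices and P = 19x_1 + 19x_2:
  (25/4, 0) → P = 475/4
  (6, 0) → P = 114
  (6, 1) → P = 133

The optimum lies where 8x_1 + 2x_2 = 50 and x_1 = 6.
Solving simultaneously gives x_1 = 6, x_2 = 1.

x_1 = 6, x_2 = 1, maximum P = 133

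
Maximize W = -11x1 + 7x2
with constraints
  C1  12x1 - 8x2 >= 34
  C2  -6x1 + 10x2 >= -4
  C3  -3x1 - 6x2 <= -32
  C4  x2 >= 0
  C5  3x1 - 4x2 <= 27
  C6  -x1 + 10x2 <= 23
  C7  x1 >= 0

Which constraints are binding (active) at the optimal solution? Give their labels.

Vertices and W = -11x1 + 7x2:
  (172/33, 30/11) → W = -1262/33
  (27/5, 71/25) → W = -988/25
  (91/18, 101/36) → W = -1295/36

The maximum is at (91/18, 101/36). Substituting into each constraint, equality holds for C3 and C6; the remaining constraints have slack.

C3 and C6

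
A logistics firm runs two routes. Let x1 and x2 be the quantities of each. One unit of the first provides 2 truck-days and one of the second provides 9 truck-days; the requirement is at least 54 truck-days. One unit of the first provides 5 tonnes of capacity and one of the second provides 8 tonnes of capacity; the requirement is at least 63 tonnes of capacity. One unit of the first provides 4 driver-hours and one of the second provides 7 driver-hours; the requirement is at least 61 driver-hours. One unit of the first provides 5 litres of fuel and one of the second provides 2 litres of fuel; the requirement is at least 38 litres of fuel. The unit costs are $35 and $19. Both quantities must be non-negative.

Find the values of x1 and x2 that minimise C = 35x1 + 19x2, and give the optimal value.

Vertices and C = 35x1 + 19x2:
  (0, 19) → C = 361
  (27, 0) → C = 945
  (171/22, 47/11) → C = 7771/22
  (16/3, 17/3) → C = 883/3
The feasible region is unbounded (it extends along (0, 1), (1, 0)), but C strictly increases along every unbounded feasible direction, so there is no improving ray and the minimum is attained at a vertex.

At the optimal vertex, 4x1 + 7x2 = 61 and 5x1 + 2x2 = 38.
Solving simultaneously gives x1 = 16/3, x2 = 17/3.

x1 = 16/3, x2 = 17/3, minimum C = 883/3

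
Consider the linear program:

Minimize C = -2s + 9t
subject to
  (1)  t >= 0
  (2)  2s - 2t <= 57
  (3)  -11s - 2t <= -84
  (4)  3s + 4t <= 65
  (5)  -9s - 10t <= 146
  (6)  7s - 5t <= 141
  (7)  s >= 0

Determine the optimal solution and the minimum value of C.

Extreme points and C = -2s + 9t:
  (84/11, 0) → C = -168/11
  (141/7, 0) → C = -282/7
  (103/19, 463/38) → C = 3755/38
  (889/43, 32/43) → C = -1490/43

s = 141/7, t = 0, minimum C = -282/7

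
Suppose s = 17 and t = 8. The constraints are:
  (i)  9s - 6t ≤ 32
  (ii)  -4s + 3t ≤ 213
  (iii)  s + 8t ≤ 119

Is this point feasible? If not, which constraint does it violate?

not feasible — violates (i)

Constraint (i): 9s - 6t = 105, which is not ≤ 32. All other constraints are satisfied.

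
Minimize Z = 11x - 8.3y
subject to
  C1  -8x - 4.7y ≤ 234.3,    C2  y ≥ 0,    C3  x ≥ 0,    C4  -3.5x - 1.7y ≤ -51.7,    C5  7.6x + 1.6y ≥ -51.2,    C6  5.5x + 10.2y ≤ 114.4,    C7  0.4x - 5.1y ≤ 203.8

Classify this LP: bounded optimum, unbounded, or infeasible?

Vertices and Z = 11x - 8.3y:
  (517/35, 0) → Z = 5687/35
  (20.8, 0) → Z = 228.8
  (1958/155, 2321/527) → Z = 539649/5270
The feasible region has finitely many vertices and no improving ray; the minimum is 539649/5270 at (1958/155, 2321/527).

bounded optimum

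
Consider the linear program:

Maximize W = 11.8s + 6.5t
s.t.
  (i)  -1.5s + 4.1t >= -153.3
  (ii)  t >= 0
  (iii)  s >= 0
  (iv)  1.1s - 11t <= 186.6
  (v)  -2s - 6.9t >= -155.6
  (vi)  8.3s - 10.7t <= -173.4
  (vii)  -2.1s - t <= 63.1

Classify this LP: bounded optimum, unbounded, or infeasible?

bounded optimum

Extreme points and W = 11.8s + 6.5t:
  (0, 1556/69) → W = 10114/69
  (0, 1734/107) → W = 11271/107
  (46846/7867, 163828/7867) → W = 8088324/39335
The feasible region has finitely many vertices and no improving ray; the maximum is 8088324/39335 at (46846/7867, 163828/7867).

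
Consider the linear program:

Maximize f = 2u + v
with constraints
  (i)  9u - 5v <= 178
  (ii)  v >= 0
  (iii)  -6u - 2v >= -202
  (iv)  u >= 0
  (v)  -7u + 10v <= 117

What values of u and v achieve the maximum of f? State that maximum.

u = 893/37, v = 1058/37, maximum f = 2844/37

Extreme points and f = 2u + v:
  (178/9, 0) → f = 356/9
  (683/24, 125/8) → f = 1741/24
  (0, 0) → f = 0
  (893/37, 1058/37) → f = 2844/37
  (0, 117/10) → f = 117/10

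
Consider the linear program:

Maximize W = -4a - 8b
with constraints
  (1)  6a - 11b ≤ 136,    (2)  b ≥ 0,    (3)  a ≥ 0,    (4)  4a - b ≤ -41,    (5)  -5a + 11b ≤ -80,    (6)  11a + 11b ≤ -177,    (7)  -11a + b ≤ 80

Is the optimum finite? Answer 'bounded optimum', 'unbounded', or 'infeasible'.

The boundaries 11a + 11b = -177 and -11a + b = 80 meet at (-1057/132, -97/12), but that point violates b ≥ 0. Every candidate vertex is excluded by some other constraint, so the feasible region is empty.

infeasible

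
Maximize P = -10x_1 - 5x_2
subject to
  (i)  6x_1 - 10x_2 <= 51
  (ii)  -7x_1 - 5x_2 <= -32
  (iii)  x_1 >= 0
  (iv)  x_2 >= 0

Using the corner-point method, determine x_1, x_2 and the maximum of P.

x_1 = 0, x_2 = 32/5, maximum P = -32

Extreme points and P = -10x_1 - 5x_2:
  (17/2, 0) → P = -85
  (0, 32/5) → P = -32
  (32/7, 0) → P = -320/7
The feasible region is unbounded (it extends along (0, 1), (5, 3)), but P strictly decreases along every unbounded feasible direction, so there is no improving ray and the maximum is attained at a vertex.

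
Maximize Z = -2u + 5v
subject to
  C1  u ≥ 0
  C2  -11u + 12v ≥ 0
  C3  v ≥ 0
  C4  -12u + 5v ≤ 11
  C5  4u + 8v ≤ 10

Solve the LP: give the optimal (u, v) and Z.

Feasible corners and Z = -2u + 5v:
  (0, 0) → Z = 0
  (0, 5/4) → Z = 25/4
  (15/17, 55/68) → Z = 155/68

The binding constraints are u = 0 and 4u + 8v = 10.
Solving simultaneously gives u = 0, v = 5/4.

u = 0, v = 5/4, maximum Z = 25/4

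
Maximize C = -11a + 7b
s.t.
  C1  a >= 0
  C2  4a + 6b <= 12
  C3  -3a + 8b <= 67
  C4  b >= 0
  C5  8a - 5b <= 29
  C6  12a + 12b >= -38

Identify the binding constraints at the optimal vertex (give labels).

C1 and C2

Vertices and C = -11a + 7b:
  (0, 2) → C = 14
  (0, 0) → C = 0
  (3, 0) → C = -33

The maximum is at (0, 2). Substituting into each constraint, equality holds for C1 and C2; the remaining constraints have slack.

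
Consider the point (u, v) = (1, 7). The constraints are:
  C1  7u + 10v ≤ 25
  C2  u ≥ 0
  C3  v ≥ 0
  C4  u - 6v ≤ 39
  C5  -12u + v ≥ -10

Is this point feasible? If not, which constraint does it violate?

not feasible — violates C1

Constraint C1: 7u + 10v = 77, which is not ≤ 25. All other constraints are satisfied.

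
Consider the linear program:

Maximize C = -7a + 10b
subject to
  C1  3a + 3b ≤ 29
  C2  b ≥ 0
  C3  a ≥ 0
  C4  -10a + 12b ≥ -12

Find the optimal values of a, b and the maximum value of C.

a = 0, b = 29/3, maximum C = 290/3

Vertices and C = -7a + 10b:
  (0, 29/3) → C = 290/3
  (64/11, 127/33) → C = -74/33
  (0, 0) → C = 0
  (6/5, 0) → C = -42/5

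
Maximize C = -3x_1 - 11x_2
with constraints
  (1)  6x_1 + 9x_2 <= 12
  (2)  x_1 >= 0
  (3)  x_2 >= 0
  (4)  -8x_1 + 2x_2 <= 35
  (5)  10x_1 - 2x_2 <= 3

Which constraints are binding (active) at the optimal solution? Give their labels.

Extreme points and C = -3x_1 - 11x_2:
  (0, 4/3) → C = -44/3
  (1/2, 1) → C = -25/2
  (0, 0) → C = 0
  (3/10, 0) → C = -9/10

The maximum is at (0, 0). Substituting into each constraint, equality holds for (2) and (3); the remaining constraints have slack.

(2) and (3)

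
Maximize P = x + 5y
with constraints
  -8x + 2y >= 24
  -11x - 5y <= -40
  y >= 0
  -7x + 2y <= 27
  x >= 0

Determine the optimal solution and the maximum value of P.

Corner points and P = x + 5y:
  (3, 24) → P = 123
  (0, 12) → P = 60
  (0, 27/2) → P = 135/2

x = 3, y = 24, maximum P = 123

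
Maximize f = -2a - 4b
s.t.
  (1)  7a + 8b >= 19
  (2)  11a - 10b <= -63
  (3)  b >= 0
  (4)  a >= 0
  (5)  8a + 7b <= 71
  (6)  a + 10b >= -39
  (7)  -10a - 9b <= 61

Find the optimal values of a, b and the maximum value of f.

a = 0, b = 63/10, maximum f = -126/5

Corner points and f = -2a - 4b:
  (0, 63/10) → f = -126/5
  (269/157, 1285/157) → f = -5678/157
  (0, 71/7) → f = -284/7

The binding constraints are 11a - 10b = -63 and a = 0.
Solving simultaneously gives a = 0, b = 63/10.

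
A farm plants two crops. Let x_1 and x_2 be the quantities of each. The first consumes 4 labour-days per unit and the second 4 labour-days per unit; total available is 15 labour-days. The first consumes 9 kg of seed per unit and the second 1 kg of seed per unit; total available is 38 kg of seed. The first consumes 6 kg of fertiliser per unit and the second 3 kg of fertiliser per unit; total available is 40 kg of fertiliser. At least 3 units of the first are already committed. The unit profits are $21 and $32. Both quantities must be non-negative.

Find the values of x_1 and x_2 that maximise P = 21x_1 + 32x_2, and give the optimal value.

x_1 = 3, x_2 = 3/4, maximum P = 87

Extreme points and P = 21x_1 + 32x_2:
  (15/4, 0) → P = 315/4
  (3, 0) → P = 63
  (3, 3/4) → P = 87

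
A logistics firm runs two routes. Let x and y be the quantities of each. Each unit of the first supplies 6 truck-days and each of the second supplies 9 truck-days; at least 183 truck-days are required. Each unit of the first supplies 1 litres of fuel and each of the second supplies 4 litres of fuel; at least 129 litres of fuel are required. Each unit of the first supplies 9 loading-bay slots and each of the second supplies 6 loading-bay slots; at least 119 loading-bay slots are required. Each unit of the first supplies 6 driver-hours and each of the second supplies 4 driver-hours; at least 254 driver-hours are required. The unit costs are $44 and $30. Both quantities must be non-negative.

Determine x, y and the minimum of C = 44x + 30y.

The feasible region is unbounded (it extends along (0, 1), (1, 0)), but C strictly increases along every unbounded feasible direction, so there is no improving ray and the minimum is attained at a vertex.

x = 25, y = 26, minimum C = 1880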